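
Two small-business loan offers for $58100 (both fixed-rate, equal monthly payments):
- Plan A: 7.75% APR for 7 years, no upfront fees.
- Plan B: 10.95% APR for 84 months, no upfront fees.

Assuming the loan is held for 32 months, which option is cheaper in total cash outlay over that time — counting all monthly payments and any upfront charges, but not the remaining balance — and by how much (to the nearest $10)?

Plan A by $3,040

Plan A: monthly rate = 7.75%/12 = 0.0064583; payment = 58,100 × 0.0064583 / (1 − (1+0.0064583)^−84) = $898.34.
Plan B: at 10.95% the monthly rate is 0.0091250, so the payment is 58,100 × 0.0091250 / (1 − 1.0091250^−84) = $993.29.
Over 32 months: Plan A costs 32 × $898.34 = $28,746.88; Plan B costs 32 × $993.29 = $31,785.28.
Plan A is cheaper by $31,785.28 − $28,746.88 = $3,038.40.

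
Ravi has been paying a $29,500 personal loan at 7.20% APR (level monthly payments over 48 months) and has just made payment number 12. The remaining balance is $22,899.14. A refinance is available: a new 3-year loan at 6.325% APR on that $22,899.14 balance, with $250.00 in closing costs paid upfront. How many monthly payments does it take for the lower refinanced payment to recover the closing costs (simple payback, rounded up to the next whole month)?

Current payment = 29,500 × 7.2%/12 / (1 − (1+0.0060000)^−48) = $709.15.
Refinanced payment = 22,899.14 × 0.0052708 / (1 − (1+0.0052708)^−36) = $700.01.
Monthly savings = $709.15 − $700.01 = $9.14.
Break-even = $250.00 / $9.14 = 27.35 → 28 months.

28 months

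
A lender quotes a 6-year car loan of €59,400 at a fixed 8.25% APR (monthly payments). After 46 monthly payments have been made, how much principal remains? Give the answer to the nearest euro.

With monthly rate i = 8.25%/12 = 0.0068750, the balance after k of n payments is P · [(1+i)^n − (1+i)^k] / [(1+i)^n − 1].
(1+0.0068750)^72 = 1.63772191 and (1+0.0068750)^46 = 1.37048933, so the balance is 59,400 × (1.63772191 − 1.37048933) / (1.63772191 − 1) = €24,891.12.

€24,891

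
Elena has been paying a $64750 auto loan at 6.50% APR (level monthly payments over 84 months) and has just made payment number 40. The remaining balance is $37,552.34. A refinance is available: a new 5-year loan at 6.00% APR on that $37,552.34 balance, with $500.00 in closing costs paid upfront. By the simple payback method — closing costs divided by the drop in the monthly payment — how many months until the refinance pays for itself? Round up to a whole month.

Current payment = 64,750 × 6.5%/12 / (1 − (1+0.0054167)^−84) = $961.50.
Refinanced payment = 37,552.34 × 0.0050000 / (1 − (1+0.0050000)^−60) = $725.99.
Monthly savings = $961.50 − $725.99 = $235.51.
Break-even = $500.00 / $235.51 = 2.12 → 3 months.

3 months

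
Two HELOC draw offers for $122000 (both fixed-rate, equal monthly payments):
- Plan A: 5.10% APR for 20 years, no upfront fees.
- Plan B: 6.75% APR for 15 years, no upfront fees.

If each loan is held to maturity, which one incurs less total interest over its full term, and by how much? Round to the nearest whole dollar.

Plan B by $530

Plan A: monthly rate = 5.1%/12 = 0.0042500; payment = 122,000 × 0.0042500 / (1 − (1+0.0042500)^−240) = $811.90.
Total interest on Plan A = 240 × $811.90 − $122,000 = $72,856.00.
Plan B: at 6.75% the monthly rate is 0.0056250, so the payment is 122,000 × 0.0056250 / (1 − 1.0056250^−180) = $1,079.59.
Total interest on Plan B = 180 × $1,079.59 − $122,000 = $72,326.20.
Plan B is lower by $529.80.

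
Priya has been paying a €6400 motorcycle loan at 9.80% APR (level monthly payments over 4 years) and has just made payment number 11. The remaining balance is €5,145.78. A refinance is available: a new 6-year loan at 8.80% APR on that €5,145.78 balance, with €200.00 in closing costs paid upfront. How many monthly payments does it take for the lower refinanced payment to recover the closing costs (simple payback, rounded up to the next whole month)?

Current payment = 6,400 × 9.8%/12 / (1 − (1+0.0081667)^−48) = €161.71.
Refinanced payment = 5,145.78 × 0.0073333 / (1 − (1+0.0073333)^−72) = €92.25.
Monthly savings = €161.71 − €92.25 = €69.46.
Break-even = €200.00 / €69.46 = 2.88 → 3 months.

3 months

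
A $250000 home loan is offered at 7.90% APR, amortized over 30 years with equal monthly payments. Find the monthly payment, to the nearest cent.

At 7.90% the monthly rate is 0.0065833, so the payment is 250,000 × 0.0065833 / (1 − 1.0065833^−360) = $1,817.01.

$1,817.01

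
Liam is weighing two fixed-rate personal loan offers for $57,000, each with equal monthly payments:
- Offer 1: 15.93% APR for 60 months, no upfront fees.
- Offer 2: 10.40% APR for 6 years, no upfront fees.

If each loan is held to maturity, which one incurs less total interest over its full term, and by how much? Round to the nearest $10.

Offer 1: at 15.93% the monthly rate is 0.0132750, so the payment is 57,000 × 0.0132750 / (1 − 1.0132750^−60) = $1,384.01.
Total interest on Offer 1 = 60 × $1,384.01 − $57,000 = $26,040.60.
Offer 2: at 10.40% the monthly rate is 0.0086667, so the payment is 57,000 × 0.0086667 / (1 − 1.0086667^−72) = $1,067.51.
Total interest on Offer 2 = 72 × $1,067.51 − $57,000 = $19,860.72.
Offer 2 is lower by $6,179.88.

Offer 2 by $6,180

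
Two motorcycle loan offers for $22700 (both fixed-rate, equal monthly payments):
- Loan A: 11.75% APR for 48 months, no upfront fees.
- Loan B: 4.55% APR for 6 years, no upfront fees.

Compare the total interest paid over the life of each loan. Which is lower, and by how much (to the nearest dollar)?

Loan B by $2,578

Loan A: at 11.75% the monthly rate is 0.0097917, so the payment is 22,700 × 0.0097917 / (1 − 1.0097917^−48) = $595.00.
Total interest on Loan A = 48 × $595.00 − $22,700 = $5,860.00.
Loan B: at 4.55% the monthly rate is 0.0037917, so the payment is 22,700 × 0.0037917 / (1 − 1.0037917^−72) = $360.86.
Total interest on Loan B = 72 × $360.86 − $22,700 = $3,281.92.
Loan B is lower by $2,578.08.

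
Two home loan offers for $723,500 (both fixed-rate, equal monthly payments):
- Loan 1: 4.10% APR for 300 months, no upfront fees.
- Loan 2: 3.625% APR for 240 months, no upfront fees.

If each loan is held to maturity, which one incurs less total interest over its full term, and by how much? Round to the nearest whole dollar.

Loan 2 by $139,457

Loan 1: monthly rate = 4.1%/12 = 0.0034167; payment = 723,500 × 0.0034167 / (1 − (1+0.0034167)^−300) = $3,858.96.
Total interest on Loan 1 = 300 × $3,858.96 − $723,500 = $434,188.00.
Loan 2: at 3.625% the monthly rate is 0.0030208, so the payment is 723,500 × 0.0030208 / (1 − 1.0030208^−240) = $4,242.63.
Total interest on Loan 2 = 240 × $4,242.63 − $723,500 = $294,731.20.
Loan 2 is lower by $139,456.80.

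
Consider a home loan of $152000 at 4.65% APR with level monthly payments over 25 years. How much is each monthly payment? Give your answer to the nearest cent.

$857.86

Monthly rate = 4.65%/12 = 0.0038750; payment = 152,000 × 0.0038750 / (1 − (1+0.0038750)^−300) = $857.86.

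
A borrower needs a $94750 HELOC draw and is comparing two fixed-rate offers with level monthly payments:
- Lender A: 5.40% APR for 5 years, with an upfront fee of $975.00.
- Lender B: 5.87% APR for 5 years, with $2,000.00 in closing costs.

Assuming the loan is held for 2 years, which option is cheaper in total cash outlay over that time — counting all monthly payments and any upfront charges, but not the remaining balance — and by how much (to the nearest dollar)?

Lender A by $1,519

Lender A: at 5.40% the monthly rate is 0.0045000, so the payment is 94,750 × 0.0045000 / (1 − 1.0045000^−60) = $1,805.46.
Lender B: at 5.87% the monthly rate is 0.0048917, so the payment is 94,750 × 0.0048917 / (1 − 1.0048917^−60) = $1,826.06.
Over 24 months: Lender A costs 24 × $1,805.46 + $975.00 = $44,306.04; Lender B costs 24 × $1,826.06 + $2,000.00 = $45,825.44.
Lender A is cheaper by $45,825.44 − $44,306.04 = $1,519.40.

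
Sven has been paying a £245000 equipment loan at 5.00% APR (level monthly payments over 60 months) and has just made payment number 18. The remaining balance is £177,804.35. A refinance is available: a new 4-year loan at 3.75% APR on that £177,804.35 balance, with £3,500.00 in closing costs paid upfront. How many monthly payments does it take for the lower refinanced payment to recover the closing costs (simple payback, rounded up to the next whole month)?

Current payment = 245,000 × 5%/12 / (1 − (1+0.0041667)^−60) = £4,623.45.
Refinanced payment = 177,804.35 × 0.0031250 / (1 − (1+0.0031250)^−48) = £3,994.79.
Monthly savings = £4,623.45 − £3,994.79 = £628.66.
Break-even = £3,500.00 / £628.66 = 5.57 → 6 months.

6 months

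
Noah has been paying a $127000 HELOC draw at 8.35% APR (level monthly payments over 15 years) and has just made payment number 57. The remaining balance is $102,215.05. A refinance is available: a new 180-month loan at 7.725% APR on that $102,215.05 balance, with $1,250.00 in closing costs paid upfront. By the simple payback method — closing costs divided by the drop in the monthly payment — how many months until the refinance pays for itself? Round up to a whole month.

5 months

Current payment = 127,000 × 8.35%/12 / (1 − (1+0.0069583)^−180) = $1,239.48.
Refinanced payment = 102,215.05 × 0.0064375 / (1 − (1+0.0064375)^−180) = $960.66.
Monthly savings = $1,239.48 − $960.66 = $278.82.
Break-even = $1,250.00 / $278.82 = 4.48 → 5 months.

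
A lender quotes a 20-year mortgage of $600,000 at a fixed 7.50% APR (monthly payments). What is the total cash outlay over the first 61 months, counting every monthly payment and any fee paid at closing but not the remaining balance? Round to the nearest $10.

At 7.50% the monthly rate is 0.0062500, so the payment is 600,000 × 0.0062500 / (1 − 1.0062500^−240) = $4,833.56.
Total outlay = 61 × $4,833.56 = $294,847.16.

$294,850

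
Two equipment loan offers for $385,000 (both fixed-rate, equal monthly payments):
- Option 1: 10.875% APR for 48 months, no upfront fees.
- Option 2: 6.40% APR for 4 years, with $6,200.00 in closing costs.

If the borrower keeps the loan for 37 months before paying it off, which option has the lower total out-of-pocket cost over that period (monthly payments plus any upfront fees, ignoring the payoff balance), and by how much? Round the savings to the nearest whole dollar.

Option 1: monthly rate = 10.875%/12 = 0.0090625; payment = 385,000 × 0.0090625 / (1 − (1+0.0090625)^−48) = $9,927.17.
Option 2: monthly rate = 6.4%/12 = 0.0053333; payment = 385,000 × 0.0053333 / (1 − (1+0.0053333)^−48) = $9,112.51.
Over 37 months: Option 1 costs 37 × $9,927.17 = $367,305.29; Option 2 costs 37 × $9,112.51 + $6,200.00 = $343,362.87.
Option 2 is cheaper by $367,305.29 − $343,362.87 = $23,942.42.

Option 2 by $23,942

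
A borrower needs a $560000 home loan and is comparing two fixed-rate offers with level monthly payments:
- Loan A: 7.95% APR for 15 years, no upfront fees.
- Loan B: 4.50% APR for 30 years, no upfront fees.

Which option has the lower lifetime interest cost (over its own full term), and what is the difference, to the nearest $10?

Loan A: monthly rate = 7.95%/12 = 0.0066250; payment = 560,000 × 0.0066250 / (1 − (1+0.0066250)^−180) = $5,335.50.
Total interest on Loan A = 180 × $5,335.50 − $560,000 = $400,390.00.
Loan B: at 4.50% the monthly rate is 0.0037500, so the payment is 560,000 × 0.0037500 / (1 − 1.0037500^−360) = $2,837.44.
Total interest on Loan B = 360 × $2,837.44 − $560,000 = $461,478.40.
Loan A is lower by $61,088.40.

Loan A by $61,090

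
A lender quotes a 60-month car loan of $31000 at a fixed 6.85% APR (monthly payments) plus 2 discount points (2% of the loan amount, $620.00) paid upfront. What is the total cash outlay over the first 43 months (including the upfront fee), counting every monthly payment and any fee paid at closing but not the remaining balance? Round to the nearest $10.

$26,920

At 6.85% the monthly rate is 0.0057083, so the payment is 31,000 × 0.0057083 / (1 − 1.0057083^−60) = $611.65.
Total outlay = 43 × $611.65 + $620.00 = $26,920.95.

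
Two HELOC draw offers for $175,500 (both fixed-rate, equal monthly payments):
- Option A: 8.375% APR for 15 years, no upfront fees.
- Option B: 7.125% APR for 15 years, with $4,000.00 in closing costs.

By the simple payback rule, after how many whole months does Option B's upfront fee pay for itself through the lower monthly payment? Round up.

Option A: at 8.375% the monthly rate is 0.0069792, so the payment is 175,500 × 0.0069792 / (1 − 1.0069792^−180) = $1,715.38.
Option B: monthly rate = 7.125%/12 = 0.0059375; payment = 175,500 × 0.0059375 / (1 − (1+0.0059375)^−180) = $1,589.73.
Monthly savings = $1,715.38 − $1,589.73 = $125.65.
Break-even = $4,000.00 / $125.65 = 31.83 → 32 months.

32 months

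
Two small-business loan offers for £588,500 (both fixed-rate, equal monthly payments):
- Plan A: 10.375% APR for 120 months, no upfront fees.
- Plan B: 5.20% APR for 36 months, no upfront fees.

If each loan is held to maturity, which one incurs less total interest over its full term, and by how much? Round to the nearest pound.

Plan B by £311,107

Plan A: monthly rate = 10.375%/12 = 0.0086458; payment = 588,500 × 0.0086458 / (1 − (1+0.0086458)^−120) = £7,899.79.
Total interest on Plan A = 120 × £7,899.79 − £588,500 = £359,474.80.
Plan B: at 5.20% the monthly rate is 0.0043333, so the payment is 588,500 × 0.0043333 / (1 − 1.0043333^−36) = £17,690.77.
Total interest on Plan B = 36 × £17,690.77 − £588,500 = £48,367.72.
Plan B is lower by £311,107.08.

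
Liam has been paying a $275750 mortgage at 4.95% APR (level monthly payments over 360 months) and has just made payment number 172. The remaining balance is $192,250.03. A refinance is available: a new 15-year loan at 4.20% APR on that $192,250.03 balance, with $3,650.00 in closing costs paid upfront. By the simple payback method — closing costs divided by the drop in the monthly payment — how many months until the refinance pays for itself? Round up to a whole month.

120 months

Current payment = 275,750 × 4.95%/12 / (1 − (1+0.0041250)^−360) = $1,471.87.
Refinanced payment = 192,250.03 × 0.0035000 / (1 − (1+0.0035000)^−180) = $1,441.40.
Monthly savings = $1,471.87 − $1,441.40 = $30.47.
Break-even = $3,650.00 / $30.47 = 119.79 → 120 months.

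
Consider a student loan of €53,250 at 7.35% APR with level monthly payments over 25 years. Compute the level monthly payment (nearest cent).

At 7.35% the monthly rate is 0.0061250, so the payment is 53,250 × 0.0061250 / (1 − 1.0061250^−300) = €388.33.

€388.33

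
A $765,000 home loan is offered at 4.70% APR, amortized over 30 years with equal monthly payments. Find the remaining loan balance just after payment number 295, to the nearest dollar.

$227,292

With monthly rate i = 4.7%/12 = 0.0039167, the balance after k of n payments is P · [(1+i)^n − (1+i)^k] / [(1+i)^n − 1].
(1+0.0039167)^360 = 4.08469041 and (1+0.0039167)^295 = 3.16818816, so the balance is 765,000 × (4.08469041 − 3.16818816) / (4.08469041 − 1) = $227,291.60.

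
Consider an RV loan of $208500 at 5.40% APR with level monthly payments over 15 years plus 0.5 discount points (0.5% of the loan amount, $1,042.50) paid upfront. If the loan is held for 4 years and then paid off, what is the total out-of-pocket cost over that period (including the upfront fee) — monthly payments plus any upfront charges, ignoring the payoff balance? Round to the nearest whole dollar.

$82,286

At 5.40% the monthly rate is 0.0045000, so the payment is 208,500 × 0.0045000 / (1 − 1.0045000^−180) = $1,692.58.
Total outlay = 48 × $1,692.58 + $1,042.50 = $82,286.34.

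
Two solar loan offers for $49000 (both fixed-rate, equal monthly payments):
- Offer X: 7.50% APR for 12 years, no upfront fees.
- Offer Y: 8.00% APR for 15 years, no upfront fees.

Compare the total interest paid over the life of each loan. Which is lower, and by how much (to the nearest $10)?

Offer X: monthly rate = 7.5%/12 = 0.0062500; payment = 49,000 × 0.0062500 / (1 − (1+0.0062500)^−144) = $517.06.
Total interest on Offer X = 144 × $517.06 − $49,000 = $25,456.64.
Offer Y: monthly rate = 8%/12 = 0.0066667; payment = 49,000 × 0.0066667 / (1 − (1+0.0066667)^−180) = $468.27.
Total interest on Offer Y = 180 × $468.27 − $49,000 = $35,288.60.
Offer X is lower by $9,831.96.

Offer X by $9,830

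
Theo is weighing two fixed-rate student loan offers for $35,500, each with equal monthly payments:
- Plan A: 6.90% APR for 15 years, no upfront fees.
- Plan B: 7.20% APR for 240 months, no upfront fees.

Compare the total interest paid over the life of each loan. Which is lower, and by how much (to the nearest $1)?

Plan A by $10,004

Plan A: at 6.90% the monthly rate is 0.0057500, so the payment is 35,500 × 0.0057500 / (1 − 1.0057500^−180) = $317.10.
Total interest on Plan A = 180 × $317.10 − $35,500 = $21,578.00.
Plan B: at 7.20% the monthly rate is 0.0060000, so the payment is 35,500 × 0.0060000 / (1 − 1.0060000^−240) = $279.51.
Total interest on Plan B = 240 × $279.51 − $35,500 = $31,582.40.
Plan A is lower by $10,004.40.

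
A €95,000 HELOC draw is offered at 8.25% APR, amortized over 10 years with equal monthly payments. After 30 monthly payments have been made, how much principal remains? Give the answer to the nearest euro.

€78,003

With monthly rate i = 8.25%/12 = 0.0068750, the balance after k of n payments is P · [(1+i)^n − (1+i)^k] / [(1+i)^n − 1].
(1+0.0068750)^120 = 2.27544809 and (1+0.0068750)^30 = 1.22819333, so the balance is 95,000 × (2.27544809 − 1.22819333) / (2.27544809 − 1) = €78,003.33.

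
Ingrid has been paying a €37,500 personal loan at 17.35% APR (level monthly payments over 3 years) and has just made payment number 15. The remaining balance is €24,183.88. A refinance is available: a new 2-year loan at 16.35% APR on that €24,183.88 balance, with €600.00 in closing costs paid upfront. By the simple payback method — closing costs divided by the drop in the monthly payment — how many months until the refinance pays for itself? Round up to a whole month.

Current payment = 37,500 × 17.35%/12 / (1 − (1+0.0144583)^−36) = €1,343.52.
Refinanced payment = 24,183.88 × 0.0136250 / (1 − (1+0.0136250)^−24) = €1,188.17.
Monthly savings = €1,343.52 − €1,188.17 = €155.35.
Break-even = €600.00 / €155.35 = 3.86 → 4 months.

4 months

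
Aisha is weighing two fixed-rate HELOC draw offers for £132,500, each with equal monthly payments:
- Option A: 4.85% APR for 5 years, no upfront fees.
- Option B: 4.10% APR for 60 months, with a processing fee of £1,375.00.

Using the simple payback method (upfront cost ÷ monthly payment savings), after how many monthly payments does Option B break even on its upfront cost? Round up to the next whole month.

Option A: at 4.85% the monthly rate is 0.0040417, so the payment is 132,500 × 0.0040417 / (1 − 1.0040417^−60) = £2,491.34.
Option B: at 4.10% the monthly rate is 0.0034167, so the payment is 132,500 × 0.0034167 / (1 − 1.0034167^−60) = £2,446.17.
Monthly savings = £2,491.34 − £2,446.17 = £45.17.
Break-even = £1,375.00 / £45.17 = 30.44 → 31 months.

31 months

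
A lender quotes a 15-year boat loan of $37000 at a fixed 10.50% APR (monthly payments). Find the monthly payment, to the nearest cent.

$409.00

Monthly rate = 10.5%/12 = 0.0087500; payment = 37,000 × 0.0087500 / (1 − (1+0.0087500)^−180) = $409.00.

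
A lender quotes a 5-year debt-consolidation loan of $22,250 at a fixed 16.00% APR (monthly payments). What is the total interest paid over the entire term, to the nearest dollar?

At 16.00% the monthly rate is 0.0133333, so the payment is 22,250 × 0.0133333 / (1 − 1.0133333^−60) = $541.08.
Total paid = 60 × $541.08 = $32,464.80; interest = $32,464.80 − $22,250 = $10,214.80.

$10,215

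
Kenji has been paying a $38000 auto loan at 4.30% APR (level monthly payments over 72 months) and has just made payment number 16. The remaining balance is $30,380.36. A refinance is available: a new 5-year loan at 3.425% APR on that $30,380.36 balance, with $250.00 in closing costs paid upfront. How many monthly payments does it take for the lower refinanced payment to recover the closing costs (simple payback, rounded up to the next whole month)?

6 months

Current payment = 38,000 × 4.3%/12 / (1 − (1+0.0035833)^−72) = $599.73.
Refinanced payment = 30,380.36 × 0.0028542 / (1 − (1+0.0028542)^−60) = $551.65.
Monthly savings = $599.73 − $551.65 = $48.08.
Break-even = $250.00 / $48.08 = 5.20 → 6 months.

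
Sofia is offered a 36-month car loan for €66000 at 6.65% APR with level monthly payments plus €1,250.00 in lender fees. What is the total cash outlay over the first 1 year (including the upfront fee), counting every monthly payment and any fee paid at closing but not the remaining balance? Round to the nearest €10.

At 6.65% the monthly rate is 0.0055417, so the payment is 66,000 × 0.0055417 / (1 − 1.0055417^−36) = €2,027.34.
Total outlay = 12 × €2,027.34 + €1,250.00 = €25,578.08.

€25,580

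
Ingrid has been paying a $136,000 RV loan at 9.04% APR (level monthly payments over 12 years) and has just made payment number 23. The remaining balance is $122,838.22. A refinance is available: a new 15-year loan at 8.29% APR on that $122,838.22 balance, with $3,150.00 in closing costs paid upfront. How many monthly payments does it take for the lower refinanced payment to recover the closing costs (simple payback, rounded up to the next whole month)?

9 months

Current payment = 136,000 × 9.04%/12 / (1 − (1+0.0075333)^−144) = $1,550.79.
Refinanced payment = 122,838.22 × 0.0069083 / (1 − (1+0.0069083)^−180) = $1,194.56.
Monthly savings = $1,550.79 − $1,194.56 = $356.23.
Break-even = $3,150.00 / $356.23 = 8.84 → 9 months.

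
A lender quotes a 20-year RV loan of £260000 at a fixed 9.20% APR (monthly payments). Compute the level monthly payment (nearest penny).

At 9.20% the monthly rate is 0.0076667, so the payment is 260,000 × 0.0076667 / (1 − 1.0076667^−240) = £2,372.83.

£2,372.83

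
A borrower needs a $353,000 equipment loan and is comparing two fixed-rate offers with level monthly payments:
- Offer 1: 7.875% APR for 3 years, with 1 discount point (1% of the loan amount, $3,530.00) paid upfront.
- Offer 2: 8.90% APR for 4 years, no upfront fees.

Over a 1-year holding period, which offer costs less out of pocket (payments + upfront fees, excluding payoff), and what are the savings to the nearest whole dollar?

Offer 1: at 7.875% the monthly rate is 0.0065625, so the payment is 353,000 × 0.0065625 / (1 − 1.0065625^−36) = $11,041.39.
Offer 2: monthly rate = 8.9%/12 = 0.0074167; payment = 353,000 × 0.0074167 / (1 − (1+0.0074167)^−48) = $8,767.67.
Over 12 months: Offer 1 costs 12 × $11,041.39 + $3,530.00 = $136,026.68; Offer 2 costs 12 × $8,767.67 = $105,212.04.
Offer 2 is cheaper by $136,026.68 − $105,212.04 = $30,814.64.

Offer 2 by $30,815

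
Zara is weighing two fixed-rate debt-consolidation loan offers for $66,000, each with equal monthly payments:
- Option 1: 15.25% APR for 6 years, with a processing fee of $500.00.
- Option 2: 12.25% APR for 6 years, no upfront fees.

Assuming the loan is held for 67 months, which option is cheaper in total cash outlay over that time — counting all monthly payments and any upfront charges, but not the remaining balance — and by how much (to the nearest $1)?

Option 1: at 15.25% the monthly rate is 0.0127083, so the payment is 66,000 × 0.0127083 / (1 − 1.0127083^−72) = $1,404.55.
Option 2: monthly rate = 12.25%/12 = 0.0102083; payment = 66,000 × 0.0102083 / (1 − (1+0.0102083)^−72) = $1,298.91.
Over 67 months: Option 1 costs 67 × $1,404.55 + $500.00 = $94,604.85; Option 2 costs 67 × $1,298.91 = $87,026.97.
Option 2 is cheaper by $94,604.85 − $87,026.97 = $7,577.88.

Option 2 by $7,578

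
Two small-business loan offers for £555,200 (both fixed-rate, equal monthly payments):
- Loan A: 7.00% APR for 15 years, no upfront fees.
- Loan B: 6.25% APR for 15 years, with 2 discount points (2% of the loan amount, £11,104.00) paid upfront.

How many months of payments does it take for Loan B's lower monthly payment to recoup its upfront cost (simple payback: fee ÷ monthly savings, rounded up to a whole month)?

49 months

Loan A: monthly rate = 7%/12 = 0.0058333; payment = 555,200 × 0.0058333 / (1 − (1+0.0058333)^−180) = £4,990.29.
Loan B: at 6.25% the monthly rate is 0.0052083, so the payment is 555,200 × 0.0052083 / (1 − 1.0052083^−180) = £4,760.41.
Monthly savings = £4,990.29 − £4,760.41 = £229.88.
Break-even = £11,104.00 / £229.88 = 48.30 → 49 months.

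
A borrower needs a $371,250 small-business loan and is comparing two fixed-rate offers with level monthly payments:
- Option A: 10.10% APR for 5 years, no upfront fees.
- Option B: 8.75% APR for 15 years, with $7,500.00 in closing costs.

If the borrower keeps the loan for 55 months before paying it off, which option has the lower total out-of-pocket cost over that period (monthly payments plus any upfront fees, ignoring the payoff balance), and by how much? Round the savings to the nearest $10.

Option B by $223,270

Option A: at 10.10% the monthly rate is 0.0084167, so the payment is 371,250 × 0.0084167 / (1 − 1.0084167^−60) = $7,906.24.
Option B: monthly rate = 8.75%/12 = 0.0072917; payment = 371,250 × 0.0072917 / (1 − (1+0.0072917)^−180) = $3,710.45.
Over 55 months: Option A costs 55 × $7,906.24 = $434,843.20; Option B costs 55 × $3,710.45 + $7,500.00 = $211,574.75.
Option B is cheaper by $434,843.20 − $211,574.75 = $223,268.45.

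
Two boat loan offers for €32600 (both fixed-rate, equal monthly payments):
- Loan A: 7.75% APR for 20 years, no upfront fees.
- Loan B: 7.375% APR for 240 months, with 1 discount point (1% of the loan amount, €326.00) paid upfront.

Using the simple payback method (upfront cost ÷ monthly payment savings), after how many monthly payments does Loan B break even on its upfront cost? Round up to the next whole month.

Loan A: at 7.75% the monthly rate is 0.0064583, so the payment is 32,600 × 0.0064583 / (1 − 1.0064583^−240) = €267.63.
Loan B: at 7.375% the monthly rate is 0.0061458, so the payment is 32,600 × 0.0061458 / (1 − 1.0061458^−240) = €260.14.
Monthly savings = €267.63 − €260.14 = €7.49.
Break-even = €326.00 / €7.49 = 43.52 → 44 months.

44 months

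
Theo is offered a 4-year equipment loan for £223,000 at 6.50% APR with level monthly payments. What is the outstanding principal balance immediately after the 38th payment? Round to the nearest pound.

£51,342

With monthly rate i = 6.5%/12 = 0.0054167, the balance after k of n payments is P · [(1+i)^n − (1+i)^k] / [(1+i)^n − 1].
(1+0.0054167)^48 = 1.29602044 and (1+0.0054167)^38 = 1.22786621, so the balance is 223,000 × (1.29602044 − 1.22786621) / (1.29602044 − 1) = £51,342.38.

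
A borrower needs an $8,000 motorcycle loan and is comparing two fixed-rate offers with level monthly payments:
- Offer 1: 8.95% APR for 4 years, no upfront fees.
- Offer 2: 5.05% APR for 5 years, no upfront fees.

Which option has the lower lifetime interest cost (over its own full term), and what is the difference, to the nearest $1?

Offer 1: at 8.95% the monthly rate is 0.0074583, so the payment is 8,000 × 0.0074583 / (1 − 1.0074583^−48) = $198.89.
Total interest on Offer 1 = 48 × $198.89 − $8,000 = $1,546.72.
Offer 2: monthly rate = 5.05%/12 = 0.0042083; payment = 8,000 × 0.0042083 / (1 − (1+0.0042083)^−60) = $151.15.
Total interest on Offer 2 = 60 × $151.15 − $8,000 = $1,069.00.
Offer 2 is lower by $477.72.

Offer 2 by $478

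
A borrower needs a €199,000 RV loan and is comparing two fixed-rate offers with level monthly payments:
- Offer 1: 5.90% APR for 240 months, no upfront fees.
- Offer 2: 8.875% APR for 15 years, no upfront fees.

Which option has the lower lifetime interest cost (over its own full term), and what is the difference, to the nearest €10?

Offer 1: monthly rate = 5.9%/12 = 0.0049167; payment = 199,000 × 0.0049167 / (1 − (1+0.0049167)^−240) = €1,414.24.
Total interest on Offer 1 = 240 × €1,414.24 − €199,000 = €140,417.60.
Offer 2: monthly rate = 8.875%/12 = 0.0073958; payment = 199,000 × 0.0073958 / (1 − (1+0.0073958)^−180) = €2,003.62.
Total interest on Offer 2 = 180 × €2,003.62 − €199,000 = €161,651.60.
Offer 1 is lower by €21,234.00.

Offer 1 by €21,230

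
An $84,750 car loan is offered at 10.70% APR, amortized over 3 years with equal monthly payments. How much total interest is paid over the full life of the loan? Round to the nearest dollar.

$14,703

At 10.70% the monthly rate is 0.0089167, so the payment is 84,750 × 0.0089167 / (1 − 1.0089167^−36) = $2,762.58.
Total paid = 36 × $2,762.58 = $99,452.88; interest = $99,452.88 − $84,750 = $14,702.88.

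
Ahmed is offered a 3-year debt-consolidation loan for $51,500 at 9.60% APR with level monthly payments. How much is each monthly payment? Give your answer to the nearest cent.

At 9.60% the monthly rate is 0.0080000, so the payment is 51,500 × 0.0080000 / (1 − 1.0080000^−36) = $1,652.11.

$1,652.11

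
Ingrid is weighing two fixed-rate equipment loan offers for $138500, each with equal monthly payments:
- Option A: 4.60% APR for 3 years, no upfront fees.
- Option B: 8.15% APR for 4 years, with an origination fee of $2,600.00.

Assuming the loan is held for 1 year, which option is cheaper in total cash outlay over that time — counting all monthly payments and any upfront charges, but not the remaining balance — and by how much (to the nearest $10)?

Option B by $6,220

Option A: at 4.60% the monthly rate is 0.0038333, so the payment is 138,500 × 0.0038333 / (1 − 1.0038333^−36) = $4,126.14.
Option B: monthly rate = 8.15%/12 = 0.0067917; payment = 138,500 × 0.0067917 / (1 − (1+0.0067917)^−48) = $3,390.95.
Over 12 months: Option A costs 12 × $4,126.14 = $49,513.68; Option B costs 12 × $3,390.95 + $2,600.00 = $43,291.40.
Option B is cheaper by $49,513.68 − $43,291.40 = $6,222.28.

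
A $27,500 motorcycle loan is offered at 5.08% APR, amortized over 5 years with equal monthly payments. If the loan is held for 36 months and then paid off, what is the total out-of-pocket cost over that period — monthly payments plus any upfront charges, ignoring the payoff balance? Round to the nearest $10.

Monthly rate = 5.08%/12 = 0.0042333; payment = 27,500 × 0.0042333 / (1 − (1+0.0042333)^−60) = $519.97.
Total outlay = 36 × $519.97 = $18,718.92.

$18,720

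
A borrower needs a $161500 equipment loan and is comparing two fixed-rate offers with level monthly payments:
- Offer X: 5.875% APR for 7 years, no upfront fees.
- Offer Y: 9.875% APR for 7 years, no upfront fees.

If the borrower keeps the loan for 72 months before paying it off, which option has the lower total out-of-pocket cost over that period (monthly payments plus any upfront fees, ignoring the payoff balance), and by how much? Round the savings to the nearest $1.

Offer X: monthly rate = 5.875%/12 = 0.0048958; payment = 161,500 × 0.0048958 / (1 − (1+0.0048958)^−84) = $2,349.62.
Offer Y: monthly rate = 9.875%/12 = 0.0082292; payment = 161,500 × 0.0082292 / (1 − (1+0.0082292)^−84) = $2,670.67.
Over 72 months: Offer X costs 72 × $2,349.62 = $169,172.64; Offer Y costs 72 × $2,670.67 = $192,288.24.
Offer X is cheaper by $192,288.24 − $169,172.64 = $23,115.60.

Offer X by $23,116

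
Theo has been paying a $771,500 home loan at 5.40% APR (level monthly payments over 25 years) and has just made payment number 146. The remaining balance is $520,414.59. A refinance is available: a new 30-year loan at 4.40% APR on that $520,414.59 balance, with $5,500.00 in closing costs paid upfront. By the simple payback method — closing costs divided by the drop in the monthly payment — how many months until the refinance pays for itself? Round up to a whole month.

Current payment = 771,500 × 5.4%/12 / (1 − (1+0.0045000)^−300) = $4,691.72.
Refinanced payment = 520,414.59 × 0.0036667 / (1 − (1+0.0036667)^−360) = $2,606.03.
Monthly savings = $4,691.72 − $2,606.03 = $2,085.69.
Break-even = $5,500.00 / $2,085.69 = 2.64 → 3 months.

3 months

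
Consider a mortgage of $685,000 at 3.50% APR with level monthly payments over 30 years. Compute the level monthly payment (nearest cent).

Monthly rate = 3.5%/12 = 0.0029167; payment = 685,000 × 0.0029167 / (1 − (1+0.0029167)^−360) = $3,075.96.

$3,075.96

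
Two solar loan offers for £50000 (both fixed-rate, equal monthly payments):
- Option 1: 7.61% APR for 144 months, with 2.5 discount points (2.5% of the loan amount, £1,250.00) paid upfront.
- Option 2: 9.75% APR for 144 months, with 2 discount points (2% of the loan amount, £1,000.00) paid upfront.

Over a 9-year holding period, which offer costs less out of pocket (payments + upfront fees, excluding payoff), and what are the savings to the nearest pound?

Option 1 by £6,203

Option 1: monthly rate = 7.61%/12 = 0.0063417; payment = 50,000 × 0.0063417 / (1 − (1+0.0063417)^−144) = £530.59.
Option 2: monthly rate = 9.75%/12 = 0.0081250; payment = 50,000 × 0.0081250 / (1 − (1+0.0081250)^−144) = £590.34.
Over 108 months: Option 1 costs 108 × £530.59 + £1,250.00 = £58,553.72; Option 2 costs 108 × £590.34 + £1,000.00 = £64,756.72.
Option 1 is cheaper by £64,756.72 − £58,553.72 = £6,203.00.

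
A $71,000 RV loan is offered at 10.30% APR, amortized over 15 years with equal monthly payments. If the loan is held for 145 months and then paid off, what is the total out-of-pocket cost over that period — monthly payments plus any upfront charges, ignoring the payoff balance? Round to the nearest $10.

$112,530

Monthly rate = 10.3%/12 = 0.0085833; payment = 71,000 × 0.0085833 / (1 − (1+0.0085833)^−180) = $776.05.
Total outlay = 145 × $776.05 = $112,527.25.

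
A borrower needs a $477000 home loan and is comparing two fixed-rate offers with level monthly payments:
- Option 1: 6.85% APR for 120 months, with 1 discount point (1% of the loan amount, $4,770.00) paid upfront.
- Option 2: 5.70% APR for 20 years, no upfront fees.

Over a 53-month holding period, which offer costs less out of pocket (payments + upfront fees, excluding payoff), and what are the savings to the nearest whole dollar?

Option 1: monthly rate = 6.85%/12 = 0.0057083; payment = 477,000 × 0.0057083 / (1 − (1+0.0057083)^−120) = $5,501.57.
Option 2: at 5.70% the monthly rate is 0.0047500, so the payment is 477,000 × 0.0047500 / (1 − 1.0047500^−240) = $3,335.34.
Over 53 months: Option 1 costs 53 × $5,501.57 + $4,770.00 = $296,353.21; Option 2 costs 53 × $3,335.34 = $176,773.02.
Option 2 is cheaper by $296,353.21 − $176,773.02 = $119,580.19.

Option 2 by $119,580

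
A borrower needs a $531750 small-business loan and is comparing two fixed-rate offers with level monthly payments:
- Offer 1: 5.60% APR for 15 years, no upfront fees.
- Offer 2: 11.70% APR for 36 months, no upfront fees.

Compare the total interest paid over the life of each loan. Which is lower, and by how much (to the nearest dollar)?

Offer 2 by $154,078

Offer 1: at 5.60% the monthly rate is 0.0046667, so the payment is 531,750 × 0.0046667 / (1 − 1.0046667^−180) = $4,373.11.
Total interest on Offer 1 = 180 × $4,373.11 − $531,750 = $255,409.80.
Offer 2: monthly rate = 11.7%/12 = 0.0097500; payment = 531,750 × 0.0097500 / (1 − (1+0.0097500)^−36) = $17,585.61.
Total interest on Offer 2 = 36 × $17,585.61 − $531,750 = $101,331.96.
Offer 2 is lower by $154,077.84.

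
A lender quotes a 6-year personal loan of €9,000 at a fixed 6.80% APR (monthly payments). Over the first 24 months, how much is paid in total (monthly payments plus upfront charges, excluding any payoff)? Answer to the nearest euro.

Monthly rate = 6.8%/12 = 0.0056667; payment = 9,000 × 0.0056667 / (1 − (1+0.0056667)^−72) = €152.58.
Total outlay = 24 × €152.58 = €3,661.92.

€3,662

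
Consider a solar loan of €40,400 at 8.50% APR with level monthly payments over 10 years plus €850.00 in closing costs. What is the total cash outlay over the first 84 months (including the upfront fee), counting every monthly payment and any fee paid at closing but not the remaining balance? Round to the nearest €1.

€42,926

At 8.50% the monthly rate is 0.0070833, so the payment is 40,400 × 0.0070833 / (1 − 1.0070833^−120) = €500.90.
Total outlay = 84 × €500.90 + €850.00 = €42,925.60.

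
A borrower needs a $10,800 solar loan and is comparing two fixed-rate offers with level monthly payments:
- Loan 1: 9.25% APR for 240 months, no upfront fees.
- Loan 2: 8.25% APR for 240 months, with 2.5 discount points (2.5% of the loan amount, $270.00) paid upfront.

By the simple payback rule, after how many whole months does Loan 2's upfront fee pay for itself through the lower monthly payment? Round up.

Loan 1: monthly rate = 9.25%/12 = 0.0077083; payment = 10,800 × 0.0077083 / (1 − (1+0.0077083)^−240) = $98.91.
Loan 2: monthly rate = 8.25%/12 = 0.0068750; payment = 10,800 × 0.0068750 / (1 − (1+0.0068750)^−240) = $92.02.
Monthly savings = $98.91 − $92.02 = $6.89.
Break-even = $270.00 / $6.89 = 39.19 → 40 months.

40 months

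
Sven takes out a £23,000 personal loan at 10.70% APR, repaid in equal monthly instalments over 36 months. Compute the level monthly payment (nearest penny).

Monthly rate = 10.7%/12 = 0.0089167; payment = 23,000 × 0.0089167 / (1 − (1+0.0089167)^−36) = £749.73.

£749.73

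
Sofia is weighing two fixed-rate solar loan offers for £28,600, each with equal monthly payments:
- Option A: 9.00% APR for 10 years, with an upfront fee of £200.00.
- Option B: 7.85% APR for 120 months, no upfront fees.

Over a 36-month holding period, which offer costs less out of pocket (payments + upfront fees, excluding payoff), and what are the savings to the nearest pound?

Option A: monthly rate = 9%/12 = 0.0075000; payment = 28,600 × 0.0075000 / (1 − (1+0.0075000)^−120) = £362.29.
Option B: monthly rate = 7.85%/12 = 0.0065417; payment = 28,600 × 0.0065417 / (1 − (1+0.0065417)^−120) = £344.73.
Over 36 months: Option A costs 36 × £362.29 + £200.00 = £13,242.44; Option B costs 36 × £344.73 = £12,410.28.
Option B is cheaper by £13,242.44 − £12,410.28 = £832.16.

Option B by £832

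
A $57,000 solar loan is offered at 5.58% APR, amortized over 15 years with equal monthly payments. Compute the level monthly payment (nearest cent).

Monthly rate = 5.58%/12 = 0.0046500; payment = 57,000 × 0.0046500 / (1 − (1+0.0046500)^−180) = $468.16.

$468.16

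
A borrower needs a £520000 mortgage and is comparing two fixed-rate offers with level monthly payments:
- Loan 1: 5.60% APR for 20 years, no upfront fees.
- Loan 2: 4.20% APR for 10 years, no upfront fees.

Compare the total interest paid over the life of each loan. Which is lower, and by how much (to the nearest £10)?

Loan 1: monthly rate = 5.6%/12 = 0.0046667; payment = 520,000 × 0.0046667 / (1 − (1+0.0046667)^−240) = £3,606.45.
Total interest on Loan 1 = 240 × £3,606.45 − £520,000 = £345,548.00.
Loan 2: monthly rate = 4.2%/12 = 0.0035000; payment = 520,000 × 0.0035000 / (1 − (1+0.0035000)^−120) = £5,314.32.
Total interest on Loan 2 = 120 × £5,314.32 − £520,000 = £117,718.40.
Loan 2 is lower by £227,829.60.

Loan 2 by £227,830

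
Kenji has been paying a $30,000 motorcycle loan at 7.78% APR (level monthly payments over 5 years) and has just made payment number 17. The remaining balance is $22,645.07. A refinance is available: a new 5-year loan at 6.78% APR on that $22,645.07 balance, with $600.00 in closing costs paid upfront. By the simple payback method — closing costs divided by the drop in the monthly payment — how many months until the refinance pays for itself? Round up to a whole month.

4 months

Current payment = 30,000 × 7.78%/12 / (1 − (1+0.0064833)^−60) = $605.14.
Refinanced payment = 22,645.07 × 0.0056500 / (1 − (1+0.0056500)^−60) = $446.05.
Monthly savings = $605.14 − $446.05 = $159.09.
Break-even = $600.00 / $159.09 = 3.77 → 4 months.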